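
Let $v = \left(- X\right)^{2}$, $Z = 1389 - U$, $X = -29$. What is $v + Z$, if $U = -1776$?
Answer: $4006$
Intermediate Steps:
$Z = 3165$ ($Z = 1389 - -1776 = 1389 + 1776 = 3165$)
$v = 841$ ($v = \left(\left(-1\right) \left(-29\right)\right)^{2} = 29^{2} = 841$)
$v + Z = 841 + 3165 = 4006$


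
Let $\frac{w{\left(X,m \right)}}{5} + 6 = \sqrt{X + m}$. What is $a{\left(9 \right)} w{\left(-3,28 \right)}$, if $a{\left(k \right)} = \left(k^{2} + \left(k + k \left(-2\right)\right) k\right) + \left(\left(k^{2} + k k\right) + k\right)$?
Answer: $-855$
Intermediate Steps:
$w{\left(X,m \right)} = -30 + 5 \sqrt{X + m}$
$a{\left(k \right)} = k + 2 k^{2}$ ($a{\left(k \right)} = \left(k^{2} + \left(k - 2 k\right) k\right) + \left(\left(k^{2} + k^{2}\right) + k\right) = \left(k^{2} + - k k\right) + \left(2 k^{2} + k\right) = \left(k^{2} - k^{2}\right) + \left(k + 2 k^{2}\right) = 0 + \left(k + 2 k^{2}\right) = k + 2 k^{2}$)
$a{\left(9 \right)} w{\left(-3,28 \right)} = 9 \left(1 + 2 \cdot 9\right) \left(-30 + 5 \sqrt{-3 + 28}\right) = 9 \left(1 + 18\right) \left(-30 + 5 \sqrt{25}\right) = 9 \cdot 19 \left(-30 + 5 \cdot 5\right) = 171 \left(-30 + 25\right) = 171 \left(-5\right) = -855$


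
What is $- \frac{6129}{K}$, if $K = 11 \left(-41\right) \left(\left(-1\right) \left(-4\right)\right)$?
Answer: $\frac{6129}{1804} \approx 3.3974$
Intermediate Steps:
$K = -1804$ ($K = \left(-451\right) 4 = -1804$)
$- \frac{6129}{K} = - \frac{6129}{-1804} = \left(-6129\right) \left(- \frac{1}{1804}\right) = \frac{6129}{1804}$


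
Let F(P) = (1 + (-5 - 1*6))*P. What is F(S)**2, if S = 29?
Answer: 84100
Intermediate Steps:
F(P) = -10*P (F(P) = (1 + (-5 - 6))*P = (1 - 11)*P = -10*P)
F(S)**2 = (-10*29)**2 = (-290)**2 = 84100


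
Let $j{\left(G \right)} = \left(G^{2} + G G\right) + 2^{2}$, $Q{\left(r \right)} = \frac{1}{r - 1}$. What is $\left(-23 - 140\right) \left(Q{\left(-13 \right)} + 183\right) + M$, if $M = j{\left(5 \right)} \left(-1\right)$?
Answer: $- \frac{418199}{14} \approx -29871.0$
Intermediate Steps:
$Q{\left(r \right)} = \frac{1}{-1 + r}$
$j{\left(G \right)} = 4 + 2 G^{2}$ ($j{\left(G \right)} = \left(G^{2} + G^{2}\right) + 4 = 2 G^{2} + 4 = 4 + 2 G^{2}$)
$M = -54$ ($M = \left(4 + 2 \cdot 5^{2}\right) \left(-1\right) = \left(4 + 2 \cdot 25\right) \left(-1\right) = \left(4 + 50\right) \left(-1\right) = 54 \left(-1\right) = -54$)
$\left(-23 - 140\right) \left(Q{\left(-13 \right)} + 183\right) + M = \left(-23 - 140\right) \left(\frac{1}{-1 - 13} + 183\right) - 54 = - 163 \left(\frac{1}{-14} + 183\right) - 54 = - 163 \left(- \frac{1}{14} + 183\right) - 54 = \left(-163\right) \frac{2561}{14} - 54 = - \frac{417443}{14} - 54 = - \frac{418199}{14}$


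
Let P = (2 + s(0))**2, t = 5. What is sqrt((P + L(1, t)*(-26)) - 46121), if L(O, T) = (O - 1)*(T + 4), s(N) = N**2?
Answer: I*sqrt(46117) ≈ 214.75*I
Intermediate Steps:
L(O, T) = (-1 + O)*(4 + T)
P = 4 (P = (2 + 0**2)**2 = (2 + 0)**2 = 2**2 = 4)
sqrt((P + L(1, t)*(-26)) - 46121) = sqrt((4 + (-4 - 1*5 + 4*1 + 1*5)*(-26)) - 46121) = sqrt((4 + (-4 - 5 + 4 + 5)*(-26)) - 46121) = sqrt((4 + 0*(-26)) - 46121) = sqrt((4 + 0) - 46121) = sqrt(4 - 46121) = sqrt(-46117) = I*sqrt(46117)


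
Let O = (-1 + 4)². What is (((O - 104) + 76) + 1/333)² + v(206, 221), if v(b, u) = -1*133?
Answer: 25270039/110889 ≈ 227.89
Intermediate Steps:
O = 9 (O = 3² = 9)
v(b, u) = -133
(((O - 104) + 76) + 1/333)² + v(206, 221) = (((9 - 104) + 76) + 1/333)² - 133 = ((-95 + 76) + 1/333)² - 133 = (-19 + 1/333)² - 133 = (-6326/333)² - 133 = 40018276/110889 - 133 = 25270039/110889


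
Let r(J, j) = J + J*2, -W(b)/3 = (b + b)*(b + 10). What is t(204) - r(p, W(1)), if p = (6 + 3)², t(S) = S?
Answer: -39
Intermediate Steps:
W(b) = -6*b*(10 + b) (W(b) = -3*(b + b)*(b + 10) = -3*2*b*(10 + b) = -6*b*(10 + b))
p = 81 (p = 9² = 81)
r(J, j) = 3*J (r(J, j) = J + 2*J = 3*J)
t(204) - r(p, W(1)) = 204 - 3*81 = 204 - 1*243 = 204 - 243 = -39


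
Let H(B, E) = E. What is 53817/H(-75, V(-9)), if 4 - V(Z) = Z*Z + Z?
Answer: -53817/68 ≈ -791.43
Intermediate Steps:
V(Z) = 4 - Z - Z² (V(Z) = 4 - (Z*Z + Z) = 4 - (Z² + Z) = 4 - (Z + Z²) = 4 + (-Z - Z²) = 4 - Z - Z²)
53817/H(-75, V(-9)) = 53817/(4 - 1*(-9) - 1*(-9)²) = 53817/(4 + 9 - 1*81) = 53817/(4 + 9 - 81) = 53817/(-68) = 53817*(-1/68) = -53817/68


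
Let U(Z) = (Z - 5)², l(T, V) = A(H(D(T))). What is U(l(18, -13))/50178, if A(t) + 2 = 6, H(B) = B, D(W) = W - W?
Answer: 1/50178 ≈ 1.9929e-5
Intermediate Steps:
D(W) = 0
A(t) = 4 (A(t) = -2 + 6 = 4)
l(T, V) = 4
U(Z) = (-5 + Z)²
U(l(18, -13))/50178 = (-5 + 4)²/50178 = (-1)²*(1/50178) = 1*(1/50178) = 1/50178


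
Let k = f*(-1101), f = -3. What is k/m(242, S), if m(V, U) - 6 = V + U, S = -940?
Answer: -3303/692 ≈ -4.7731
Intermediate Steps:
k = 3303 (k = -3*(-1101) = 3303)
m(V, U) = 6 + U + V (m(V, U) = 6 + (V + U) = 6 + (U + V) = 6 + U + V)
k/m(242, S) = 3303/(6 - 940 + 242) = 3303/(-692) = 3303*(-1/692) = -3303/692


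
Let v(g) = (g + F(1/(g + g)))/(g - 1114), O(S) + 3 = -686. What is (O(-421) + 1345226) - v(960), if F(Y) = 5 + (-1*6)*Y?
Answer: 66259092159/49280 ≈ 1.3445e+6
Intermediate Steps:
O(S) = -689 (O(S) = -3 - 686 = -689)
F(Y) = 5 - 6*Y
v(g) = (5 + g - 3/g)/(-1114 + g) (v(g) = (g + (5 - 6/(g + g)))/(g - 1114) = (g + (5 - 6*1/(2*g)))/(-1114 + g) = (g + (5 - 3/g))/(-1114 + g) = (5 + g - 3/g)/(-1114 + g))
(O(-421) + 1345226) - v(960) = (-689 + 1345226) - (-3 + 960² + 5*960)/(960*(-1114 + 960)) = 1344537 - (-3 + 921600 + 4800)/(960*(-154)) = 1344537 - (-1)*926397/(960*154) = 1344537 - 1*(-308799/49280) = 1344537 + 308799/49280 = 66259092159/49280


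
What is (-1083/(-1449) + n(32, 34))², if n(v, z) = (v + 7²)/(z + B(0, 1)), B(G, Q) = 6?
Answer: 2868994969/373262400 ≈ 7.6863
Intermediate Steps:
n(v, z) = (49 + v)/(6 + z) (n(v, z) = (v + 7²)/(z + 6) = (v + 49)/(6 + z) = (49 + v)/(6 + z))
(-1083/(-1449) + n(32, 34))² = (-1083/(-1449) + (49 + 32)/(6 + 34))² = (-1083*(-1/1449) + 81/40)² = (361/483 + (1/40)*81)² = (361/483 + 81/40)² = (53563/19320)² = 2868994969/373262400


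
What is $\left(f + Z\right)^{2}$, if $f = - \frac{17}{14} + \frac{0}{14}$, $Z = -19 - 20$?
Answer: $\frac{316969}{196} \approx 1617.2$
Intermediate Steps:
$Z = -39$
$f = - \frac{17}{14}$ ($f = \left(-17\right) \frac{1}{14} + 0 \cdot \frac{1}{14} = - \frac{17}{14} + 0 = - \frac{17}{14} \approx -1.2143$)
$\left(f + Z\right)^{2} = \left(- \frac{17}{14} - 39\right)^{2} = \left(- \frac{563}{14}\right)^{2} = \frac{316969}{196}$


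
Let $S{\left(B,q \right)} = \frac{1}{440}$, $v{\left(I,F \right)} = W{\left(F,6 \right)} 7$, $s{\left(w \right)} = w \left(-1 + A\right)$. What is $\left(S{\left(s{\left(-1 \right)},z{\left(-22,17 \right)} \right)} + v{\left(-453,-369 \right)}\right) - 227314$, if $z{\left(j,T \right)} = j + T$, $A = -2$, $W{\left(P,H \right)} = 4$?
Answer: $- \frac{100005839}{440} \approx -2.2729 \cdot 10^{5}$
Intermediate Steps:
$s{\left(w \right)} = - 3 w$ ($s{\left(w \right)} = w \left(-1 - 2\right) = w \left(-3\right) = - 3 w$)
$z{\left(j,T \right)} = T + j$
$v{\left(I,F \right)} = 28$ ($v{\left(I,F \right)} = 4 \cdot 7 = 28$)
$S{\left(B,q \right)} = \frac{1}{440}$
$\left(S{\left(s{\left(-1 \right)},z{\left(-22,17 \right)} \right)} + v{\left(-453,-369 \right)}\right) - 227314 = \left(\frac{1}{440} + 28\right) - 227314 = \frac{12321}{440} - 227314 = - \frac{100005839}{440}$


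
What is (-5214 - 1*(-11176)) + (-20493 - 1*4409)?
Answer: -18940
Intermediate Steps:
(-5214 - 1*(-11176)) + (-20493 - 1*4409) = (-5214 + 11176) + (-20493 - 4409) = 5962 - 24902 = -18940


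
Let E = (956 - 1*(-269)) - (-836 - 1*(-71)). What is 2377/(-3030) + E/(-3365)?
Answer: -2805661/2039190 ≈ -1.3759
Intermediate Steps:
E = 1990 (E = (956 + 269) - (-836 + 71) = 1225 - 1*(-765) = 1225 + 765 = 1990)
2377/(-3030) + E/(-3365) = 2377/(-3030) + 1990/(-3365) = 2377*(-1/3030) + 1990*(-1/3365) = -2377/3030 - 398/673 = -2805661/2039190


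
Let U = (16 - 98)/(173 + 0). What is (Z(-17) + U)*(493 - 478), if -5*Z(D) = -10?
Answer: 3960/173 ≈ 22.890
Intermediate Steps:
Z(D) = 2 (Z(D) = -1/5*(-10) = 2)
U = -82/173 ≈ -0.47399
(Z(-17) + U)*(493 - 478) = (2 - 82/173)*(493 - 478) = (264/173)*15 = 3960/173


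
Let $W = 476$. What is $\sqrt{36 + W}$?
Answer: $16 \sqrt{2} \approx 22.627$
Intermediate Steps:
$\sqrt{36 + W} = \sqrt{36 + 476} = \sqrt{512} = 16 \sqrt{2}$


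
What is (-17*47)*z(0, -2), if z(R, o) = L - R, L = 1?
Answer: -799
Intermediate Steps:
z(R, o) = 1 - R
(-17*47)*z(0, -2) = (-17*47)*(1 - 1*0) = -799*(1 + 0) = -799*1 = -799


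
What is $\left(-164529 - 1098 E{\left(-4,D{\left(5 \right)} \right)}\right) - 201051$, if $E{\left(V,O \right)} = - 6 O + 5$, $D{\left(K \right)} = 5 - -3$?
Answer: $-318366$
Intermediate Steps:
$D{\left(K \right)} = 8$ ($D{\left(K \right)} = 5 + 3 = 8$)
$E{\left(V,O \right)} = 5 - 6 O$
$\left(-164529 - 1098 E{\left(-4,D{\left(5 \right)} \right)}\right) - 201051 = \left(-164529 - 1098 \left(5 - 48\right)\right) - 201051 = \left(-164529 - -47214\right) - 201051 = \left(-164529 + 47214\right) - 201051 = -117315 - 201051 = -318366$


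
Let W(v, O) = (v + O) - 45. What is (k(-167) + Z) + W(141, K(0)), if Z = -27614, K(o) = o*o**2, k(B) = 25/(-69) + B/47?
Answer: -89253572/3243 ≈ -27522.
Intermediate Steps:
k(B) = -25/69 + B/47 (k(B) = 25*(-1/69) + B*(1/47) = -25/69 + B/47)
K(o) = o**3
W(v, O) = -45 + O + v (W(v, O) = (O + v) - 45 = -45 + O + v)
(k(-167) + Z) + W(141, K(0)) = ((-25/69 + (1/47)*(-167)) - 27614) + (-45 + 0**3 + 141) = ((-25/69 - 167/47) - 27614) + (-45 + 0 + 141) = (-12698/3243 - 27614) + 96 = -89564900/3243 + 96 = -89253572/3243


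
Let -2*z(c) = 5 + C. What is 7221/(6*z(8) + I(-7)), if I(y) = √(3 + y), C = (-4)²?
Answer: -15687/137 - 498*I/137 ≈ -114.5 - 3.635*I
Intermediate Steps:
C = 16
z(c) = -21/2 (z(c) = -(5 + 16)/2 = -½*21 = -21/2)
7221/(6*z(8) + I(-7)) = 7221/(6*(-21/2) + √(3 - 7)) = 7221/(-63 + √(-4)) = 7221/(-63 + 2*I) = 7221*((-63 - 2*I)/3973) = 249*(-63 - 2*I)/137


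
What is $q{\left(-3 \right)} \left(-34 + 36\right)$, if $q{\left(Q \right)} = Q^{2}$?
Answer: $18$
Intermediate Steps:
$q{\left(-3 \right)} \left(-34 + 36\right) = \left(-3\right)^{2} \left(-34 + 36\right) = 9 \cdot 2 = 18$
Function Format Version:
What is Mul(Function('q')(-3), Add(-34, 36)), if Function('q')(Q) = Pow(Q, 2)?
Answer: 18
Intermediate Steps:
Mul(Function('q')(-3), Add(-34, 36)) = Mul(Pow(-3, 2), Add(-34, 36)) = Mul(9, 2) = 18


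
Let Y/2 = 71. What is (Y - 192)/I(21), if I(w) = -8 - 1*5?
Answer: 50/13 ≈ 3.8462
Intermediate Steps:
Y = 142 (Y = 2*71 = 142)
I(w) = -13 (I(w) = -8 - 5 = -13)
(Y - 192)/I(21) = (142 - 192)/(-13) = -50*(-1/13) = 50/13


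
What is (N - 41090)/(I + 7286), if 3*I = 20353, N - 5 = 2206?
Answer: -6861/2483 ≈ -2.7632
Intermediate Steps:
N = 2211 (N = 5 + 2206 = 2211)
I = 20353/3 (I = (1/3)*20353 = 20353/3 ≈ 6784.3)
(N - 41090)/(I + 7286) = (2211 - 41090)/(20353/3 + 7286) = -38879/42211/3 = -38879*3/42211 = -6861/2483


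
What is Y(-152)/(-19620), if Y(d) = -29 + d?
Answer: 181/19620 ≈ 0.0092253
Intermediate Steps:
Y(-152)/(-19620) = (-29 - 152)/(-19620) = -181*(-1/19620) = 181/19620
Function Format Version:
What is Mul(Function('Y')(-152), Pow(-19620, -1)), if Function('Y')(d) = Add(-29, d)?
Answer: Rational(181, 19620) ≈ 0.0092253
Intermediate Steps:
Mul(Function('Y')(-152), Pow(-19620, -1)) = Mul(Add(-29, -152), Pow(-19620, -1)) = Mul(-181, Rational(-1, 19620)) = Rational(181, 19620)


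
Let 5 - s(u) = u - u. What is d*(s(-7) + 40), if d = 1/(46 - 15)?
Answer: 45/31 ≈ 1.4516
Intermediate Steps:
d = 1/31 ≈ 0.032258
s(u) = 5 (s(u) = 5 - (u - u) = 5 - 1*0 = 5 + 0 = 5)
d*(s(-7) + 40) = (5 + 40)/31 = (1/31)*45 = 45/31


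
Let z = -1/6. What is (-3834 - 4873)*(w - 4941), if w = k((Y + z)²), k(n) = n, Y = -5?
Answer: 1540398905/36 ≈ 4.2789e+7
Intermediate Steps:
z = -⅙ (z = -1*⅙ = -⅙ ≈ -0.16667)
w = 961/36 (w = (-5 - ⅙)² = (-31/6)² = 961/36 ≈ 26.694)
(-3834 - 4873)*(w - 4941) = (-3834 - 4873)*(961/36 - 4941) = -8707*(-176915/36) = 1540398905/36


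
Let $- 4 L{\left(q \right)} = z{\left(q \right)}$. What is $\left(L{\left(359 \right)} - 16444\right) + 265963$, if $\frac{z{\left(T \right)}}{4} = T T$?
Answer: $120638$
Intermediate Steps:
$z{\left(T \right)} = 4 T^{2}$ ($z{\left(T \right)} = 4 T T = 4 T^{2}$)
$L{\left(q \right)} = - q^{2}$ ($L{\left(q \right)} = - \frac{4 q^{2}}{4} = - q^{2}$)
$\left(L{\left(359 \right)} - 16444\right) + 265963 = \left(- 359^{2} - 16444\right) + 265963 = \left(\left(-1\right) 128881 - 16444\right) + 265963 = \left(-128881 - 16444\right) + 265963 = -145325 + 265963 = 120638$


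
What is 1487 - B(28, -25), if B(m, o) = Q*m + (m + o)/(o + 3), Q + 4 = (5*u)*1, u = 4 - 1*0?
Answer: 22861/22 ≈ 1039.1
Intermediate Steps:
u = 4 (u = 4 + 0 = 4)
Q = 16 (Q = -4 + (5*4)*1 = -4 + 20*1 = -4 + 20 = 16)
B(m, o) = 16*m + (m + o)/(3 + o) (B(m, o) = 16*m + (m + o)/(o + 3) = 16*m + (m + o)/(3 + o))
1487 - B(28, -25) = 1487 - (-25 + 49*28 + 16*28*(-25))/(3 - 25) = 1487 - (-25 + 1372 - 11200)/(-22) = 1487 - (-1)*(-9853)/22 = 1487 - 1*9853/22 = 1487 - 9853/22 = 22861/22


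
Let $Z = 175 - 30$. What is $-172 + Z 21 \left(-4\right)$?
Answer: $-12352$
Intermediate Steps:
$Z = 145$
$-172 + Z 21 \left(-4\right) = -172 + 145 \cdot 21 \left(-4\right) = -172 + 145 \left(-84\right) = -172 - 12180 = -12352$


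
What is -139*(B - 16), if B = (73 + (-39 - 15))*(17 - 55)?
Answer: 102582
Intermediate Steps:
B = -722 (B = (73 - 54)*(-38) = 19*(-38) = -722)
-139*(B - 16) = -139*(-722 - 16) = -139*(-738) = 102582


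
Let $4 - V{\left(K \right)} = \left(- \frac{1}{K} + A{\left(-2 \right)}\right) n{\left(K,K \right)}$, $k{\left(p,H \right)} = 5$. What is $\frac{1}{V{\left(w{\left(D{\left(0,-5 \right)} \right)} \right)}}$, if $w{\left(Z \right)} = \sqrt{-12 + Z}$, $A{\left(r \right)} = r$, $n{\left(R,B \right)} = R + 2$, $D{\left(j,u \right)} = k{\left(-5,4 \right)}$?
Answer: $- \frac{7 i}{- 63 i + 12 \sqrt{7}} \approx 0.088608 - 0.044654 i$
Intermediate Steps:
$D{\left(j,u \right)} = 5$
$n{\left(R,B \right)} = 2 + R$
$V{\left(K \right)} = 4 - \left(-2 - \frac{1}{K}\right) \left(2 + K\right)$ ($V{\left(K \right)} = 4 - \left(- \frac{1}{K} - 2\right) \left(2 + K\right) = 4 - \left(-2 - \frac{1}{K}\right) \left(2 + K\right)$)
$\frac{1}{V{\left(w{\left(D{\left(0,-5 \right)} \right)} \right)}} = \frac{1}{9 + 2 \sqrt{-12 + 5} + \frac{2}{\sqrt{-12 + 5}}} = \frac{1}{9 + 2 \sqrt{-7} + \frac{2}{\sqrt{-7}}} = \frac{1}{9 + 2 i \sqrt{7} + \frac{2}{i \sqrt{7}}} = \frac{1}{9 + 2 i \sqrt{7} + 2 \left(- \frac{i \sqrt{7}}{7}\right)} = \frac{1}{9 + 2 i \sqrt{7} - \frac{2 i \sqrt{7}}{7}} = \frac{1}{9 + \frac{12 i \sqrt{7}}{7}}$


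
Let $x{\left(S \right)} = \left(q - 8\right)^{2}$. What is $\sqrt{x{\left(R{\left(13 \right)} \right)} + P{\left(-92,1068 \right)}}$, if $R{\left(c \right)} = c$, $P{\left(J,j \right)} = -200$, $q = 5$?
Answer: $i \sqrt{191} \approx 13.82 i$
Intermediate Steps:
$x{\left(S \right)} = 9$ ($x{\left(S \right)} = \left(5 - 8\right)^{2} = \left(-3\right)^{2} = 9$)
$\sqrt{x{\left(R{\left(13 \right)} \right)} + P{\left(-92,1068 \right)}} = \sqrt{9 - 200} = \sqrt{-191} = i \sqrt{191}$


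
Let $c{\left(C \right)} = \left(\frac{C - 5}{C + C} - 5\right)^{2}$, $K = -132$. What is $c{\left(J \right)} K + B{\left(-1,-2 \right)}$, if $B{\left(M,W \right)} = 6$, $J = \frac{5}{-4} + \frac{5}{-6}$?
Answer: $- \frac{35787}{25} \approx -1431.5$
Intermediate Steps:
$J = - \frac{25}{12}$ ($J = 5 \left(- \frac{1}{4}\right) + 5 \left(- \frac{1}{6}\right) = - \frac{5}{4} - \frac{5}{6} = - \frac{25}{12} \approx -2.0833$)
$c{\left(C \right)} = \left(-5 + \frac{-5 + C}{2 C}\right)^{2}$ ($c{\left(C \right)} = \left(\frac{-5 + C}{2 C} - 5\right)^{2} = \left(-5 + \frac{-5 + C}{2 C}\right)^{2}$)
$c{\left(J \right)} K + B{\left(-1,-2 \right)} = \frac{\left(5 + 9 \left(- \frac{25}{12}\right)\right)^{2}}{4 \cdot \frac{625}{144}} \left(-132\right) + 6 = \frac{1}{4} \cdot \frac{144}{625} \left(5 - \frac{75}{4}\right)^{2} \left(-132\right) + 6 = \frac{1}{4} \cdot \frac{144}{625} \left(- \frac{55}{4}\right)^{2} \left(-132\right) + 6 = \frac{1}{4} \cdot \frac{144}{625} \cdot \frac{3025}{16} \left(-132\right) + 6 = \frac{1089}{100} \left(-132\right) + 6 = - \frac{35937}{25} + 6 = - \frac{35787}{25}$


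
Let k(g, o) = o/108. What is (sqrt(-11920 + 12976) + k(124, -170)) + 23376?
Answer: 1262219/54 + 4*sqrt(66) ≈ 23407.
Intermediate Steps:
k(g, o) = o/108 (k(g, o) = o*(1/108) = o/108)
(sqrt(-11920 + 12976) + k(124, -170)) + 23376 = (sqrt(-11920 + 12976) + (1/108)*(-170)) + 23376 = (sqrt(1056) - 85/54) + 23376 = (4*sqrt(66) - 85/54) + 23376 = (-85/54 + 4*sqrt(66)) + 23376 = 1262219/54 + 4*sqrt(66)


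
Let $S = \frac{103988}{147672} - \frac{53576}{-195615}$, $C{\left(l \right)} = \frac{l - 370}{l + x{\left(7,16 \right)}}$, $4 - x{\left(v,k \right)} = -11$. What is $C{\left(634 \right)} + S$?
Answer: $\frac{1337998057}{966170430} \approx 1.3848$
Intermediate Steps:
$x{\left(v,k \right)} = 15$ ($x{\left(v,k \right)} = 4 - -11 = 4 + 11 = 15$)
$C{\left(l \right)} = \frac{-370 + l}{15 + l}$ ($C{\left(l \right)} = \frac{l - 370}{l + 15} = \frac{l - 370}{15 + l} = \frac{-370 + l}{15 + l}$)
$S = \frac{16016603}{16375770}$ ($S = 103988 \cdot \frac{1}{147672} - - \frac{53576}{195615} = \frac{25997}{36918} + \frac{53576}{195615} = \frac{16016603}{16375770} \approx 0.97807$)
$C{\left(634 \right)} + S = \frac{-370 + 634}{15 + 634} + \frac{16016603}{16375770} = \frac{1}{649} \cdot 264 + \frac{16016603}{16375770} = \frac{24}{59} + \frac{16016603}{16375770} = \frac{1337998057}{966170430}$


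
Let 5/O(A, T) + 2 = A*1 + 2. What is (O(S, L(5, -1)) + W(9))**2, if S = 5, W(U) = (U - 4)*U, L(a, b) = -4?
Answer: 2116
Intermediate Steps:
W(U) = U*(-4 + U) (W(U) = (-4 + U)*U = U*(-4 + U))
O(A, T) = 5/A (O(A, T) = 5/(-2 + (A*1 + 2)) = 5/(-2 + (A + 2)) = 5/(-2 + (2 + A)) = 5/A)
(O(S, L(5, -1)) + W(9))**2 = (5/5 + 9*(-4 + 9))**2 = (5*(1/5) + 9*5)**2 = (1 + 45)**2 = 46**2 = 2116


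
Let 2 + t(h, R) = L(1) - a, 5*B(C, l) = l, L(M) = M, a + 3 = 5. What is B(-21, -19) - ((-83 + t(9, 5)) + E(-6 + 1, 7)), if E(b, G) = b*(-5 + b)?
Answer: 161/5 ≈ 32.200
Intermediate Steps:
a = 2 (a = -3 + 5 = 2)
B(C, l) = l/5
t(h, R) = -3 (t(h, R) = -2 + (1 - 1*2) = -2 + (1 - 2) = -2 - 1 = -3)
B(-21, -19) - ((-83 + t(9, 5)) + E(-6 + 1, 7)) = (⅕)*(-19) - ((-83 - 3) + (-6 + 1)*(-5 + (-6 + 1))) = -19/5 - (-86 - 5*(-5 - 5)) = -19/5 - (-86 - 5*(-10)) = -19/5 - (-86 + 50) = -19/5 - 1*(-36) = -19/5 + 36 = 161/5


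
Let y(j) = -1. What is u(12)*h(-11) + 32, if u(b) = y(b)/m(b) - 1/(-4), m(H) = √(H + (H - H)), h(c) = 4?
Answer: 33 - 2*√3/3 ≈ 31.845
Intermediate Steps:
m(H) = √H (m(H) = √(H + 0) = √H)
u(b) = ¼ - 1/√b (u(b) = -1/(√b) - 1/(-4) = -1/√b - 1*(-¼) = -1/√b + ¼ = ¼ - 1/√b)
u(12)*h(-11) + 32 = (¼ - 1/√12)*4 + 32 = (¼ - √3/6)*4 + 32 = (1 - 2*√3/3) + 32 = 33 - 2*√3/3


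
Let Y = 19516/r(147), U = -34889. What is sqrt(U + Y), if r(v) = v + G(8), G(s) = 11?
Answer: I*sqrt(216971367)/79 ≈ 186.46*I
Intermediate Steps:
r(v) = 11 + v (r(v) = v + 11 = 11 + v)
Y = 9758/79 (Y = 19516/(11 + 147) = 19516/158 = 19516*(1/158) = 9758/79 ≈ 123.52)
sqrt(U + Y) = sqrt(-34889 + 9758/79) = sqrt(-2746473/79) = I*sqrt(216971367)/79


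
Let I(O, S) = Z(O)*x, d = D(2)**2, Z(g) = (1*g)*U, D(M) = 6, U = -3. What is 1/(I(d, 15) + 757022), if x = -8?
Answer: 1/757886 ≈ 1.3195e-6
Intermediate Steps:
Z(g) = -3*g (Z(g) = (1*g)*(-3) = g*(-3) = -3*g)
d = 36 (d = 6**2 = 36)
I(O, S) = 24*O (I(O, S) = -3*O*(-8) = 24*O)
1/(I(d, 15) + 757022) = 1/(24*36 + 757022) = 1/(864 + 757022) = 1/757886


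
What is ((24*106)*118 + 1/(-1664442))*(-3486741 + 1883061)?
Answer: -10272848674063280/21339 ≈ -4.8141e+11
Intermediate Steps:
((24*106)*118 + 1/(-1664442))*(-3486741 + 1883061) = (2544*118 - 1/1664442)*(-1603680) = (300192 - 1/1664442)*(-1603680) = (499652172863/1664442)*(-1603680) = -10272848674063280/21339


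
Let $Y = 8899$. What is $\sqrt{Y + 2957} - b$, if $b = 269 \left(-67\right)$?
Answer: $18023 + 4 \sqrt{741} \approx 18132.0$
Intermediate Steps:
$b = -18023$
$\sqrt{Y + 2957} - b = \sqrt{8899 + 2957} - -18023 = \sqrt{11856} + 18023 = 4 \sqrt{741} + 18023 = 18023 + 4 \sqrt{741}$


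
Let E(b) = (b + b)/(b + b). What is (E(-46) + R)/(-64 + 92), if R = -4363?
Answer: -2181/14 ≈ -155.79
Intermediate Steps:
E(b) = 1 (E(b) = (2*b)/((2*b)) = (2*b)*(1/(2*b)) = 1)
(E(-46) + R)/(-64 + 92) = (1 - 4363)/(-64 + 92) = -4362/28 = -4362*1/28 = -2181/14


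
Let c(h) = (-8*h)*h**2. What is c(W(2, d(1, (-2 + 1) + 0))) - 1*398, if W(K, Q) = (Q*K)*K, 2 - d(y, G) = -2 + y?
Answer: -14222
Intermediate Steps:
d(y, G) = 4 - y (d(y, G) = 2 - (-2 + y) = 2 + (2 - y) = 4 - y)
W(K, Q) = Q*K**2 (W(K, Q) = (K*Q)*K = Q*K**2)
c(h) = -8*h**3
c(W(2, d(1, (-2 + 1) + 0))) - 1*398 = -8*64*(4 - 1*1)**3 - 1*398 = -8*64*(4 - 1)**3 - 398 = -8*(3*4)**3 - 398 = -8*12**3 - 398 = -8*1728 - 398 = -13824 - 398 = -14222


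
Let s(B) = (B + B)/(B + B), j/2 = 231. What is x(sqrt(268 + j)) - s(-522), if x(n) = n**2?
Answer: 729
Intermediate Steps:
j = 462 (j = 2*231 = 462)
s(B) = 1 (s(B) = (2*B)/((2*B)) = (2*B)*(1/(2*B)) = 1)
x(sqrt(268 + j)) - s(-522) = (sqrt(268 + 462))**2 - 1*1 = (sqrt(730))**2 - 1 = 730 - 1 = 729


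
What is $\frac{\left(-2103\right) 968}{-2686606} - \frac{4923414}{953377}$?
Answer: $- \frac{5643240110238}{1280674184231} \approx -4.4065$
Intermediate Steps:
$\frac{\left(-2103\right) 968}{-2686606} - \frac{4923414}{953377} = \left(-2035704\right) \left(- \frac{1}{2686606}\right) - \frac{4923414}{953377} = \frac{1017852}{1343303} - \frac{4923414}{953377} = - \frac{5643240110238}{1280674184231}$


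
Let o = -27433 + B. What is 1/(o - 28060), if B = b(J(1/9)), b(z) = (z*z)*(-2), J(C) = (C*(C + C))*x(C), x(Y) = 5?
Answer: -6561/364089773 ≈ -1.8020e-5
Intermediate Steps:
J(C) = 10*C² (J(C) = (C*(C + C))*5 = (C*(2*C))*5 = (2*C²)*5 = 10*C²)
b(z) = -2*z² (b(z) = z²*(-2) = -2*z²)
B = -200/6561 (B = -2*(10*(1/9)²)² = -2*(10*(⅑)²)² = -2*(10*(1/81))² = -2*(10/81)² = -2*100/6561 = -200/6561 ≈ -0.030483)
o = -179988113/6561 (o = -27433 - 200/6561 = -179988113/6561 ≈ -27433.)
1/(o - 28060) = 1/(-179988113/6561 - 28060) = 1/(-364089773/6561) = -6561/364089773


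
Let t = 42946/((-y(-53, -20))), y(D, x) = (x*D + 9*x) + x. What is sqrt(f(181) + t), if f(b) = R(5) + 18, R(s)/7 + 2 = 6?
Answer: I*sqrt(727990)/430 ≈ 1.9842*I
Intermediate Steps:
R(s) = 28 (R(s) = -14 + 7*6 = -14 + 42 = 28)
y(D, x) = 10*x + D*x (y(D, x) = (D*x + 9*x) + x = (9*x + D*x) + x = 10*x + D*x)
f(b) = 46 (f(b) = 28 + 18 = 46)
t = -21473/430 (t = 42946/((-(-20)*(10 - 53))) = 42946/((-(-20)*(-43))) = 42946/((-1*860)) = 42946/(-860) = 42946*(-1/860) = -21473/430 ≈ -49.937)
sqrt(f(181) + t) = sqrt(46 - 21473/430) = sqrt(-1693/430) = I*sqrt(727990)/430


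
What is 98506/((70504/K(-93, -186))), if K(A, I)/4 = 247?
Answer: 12165491/8813 ≈ 1380.4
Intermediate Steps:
K(A, I) = 988 (K(A, I) = 4*247 = 988)
98506/((70504/K(-93, -186))) = 98506/((70504/988)) = 98506/((70504*(1/988))) = 98506/(17626/247) = 98506*(247/17626) = 12165491/8813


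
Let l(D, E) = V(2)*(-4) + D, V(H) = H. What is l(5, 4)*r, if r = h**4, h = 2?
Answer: -48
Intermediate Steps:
r = 16 (r = 2**4 = 16)
l(D, E) = -8 + D (l(D, E) = 2*(-4) + D = -8 + D)
l(5, 4)*r = (-8 + 5)*16 = -3*16 = -48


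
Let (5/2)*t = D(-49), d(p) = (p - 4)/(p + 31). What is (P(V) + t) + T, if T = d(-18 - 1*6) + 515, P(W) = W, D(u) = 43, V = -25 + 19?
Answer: 2611/5 ≈ 522.20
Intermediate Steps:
V = -6
d(p) = (-4 + p)/(31 + p)
T = 511 (T = (-4 + (-18 - 1*6))/(31 + (-18 - 1*6)) + 515 = (-4 + (-18 - 6))/(31 + (-18 - 6)) + 515 = (-4 - 24)/(31 - 24) + 515 = -28/7 + 515 = (⅐)*(-28) + 515 = -4 + 515 = 511)
t = 86/5 (t = (⅖)*43 = 86/5 ≈ 17.200)
(P(V) + t) + T = (-6 + 86/5) + 511 = 56/5 + 511 = 2611/5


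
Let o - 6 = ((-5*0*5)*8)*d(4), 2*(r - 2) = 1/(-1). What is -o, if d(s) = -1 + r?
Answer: -6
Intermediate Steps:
r = 3/2 (r = 2 + (½)/(-1) = 2 + (½)*(-1) = 2 - ½ = 3/2 ≈ 1.5000)
d(s) = ½ (d(s) = -1 + 3/2 = ½)
o = 6 (o = 6 + ((-5*0*5)*8)*(½) = 6 + ((0*5)*8)*(½) = 6 + (0*8)*(½) = 6 + 0*(½) = 6 + 0 = 6)
-o = -1*6 = -6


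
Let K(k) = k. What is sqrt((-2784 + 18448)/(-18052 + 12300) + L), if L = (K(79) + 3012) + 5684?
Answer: 23*sqrt(8572637)/719 ≈ 93.660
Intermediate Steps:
L = 8775 (L = (79 + 3012) + 5684 = 3091 + 5684 = 8775)
sqrt((-2784 + 18448)/(-18052 + 12300) + L) = sqrt((-2784 + 18448)/(-18052 + 12300) + 8775) = sqrt(15664/(-5752) + 8775) = sqrt(15664*(-1/5752) + 8775) = sqrt(-1958/719 + 8775) = sqrt(6307267/719) = 23*sqrt(8572637)/719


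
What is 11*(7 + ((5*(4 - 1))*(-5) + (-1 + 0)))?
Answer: -759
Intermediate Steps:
11*(7 + ((5*(4 - 1))*(-5) + (-1 + 0))) = 11*(7 + ((5*3)*(-5) - 1)) = 11*(7 + (15*(-5) - 1)) = 11*(7 + (-75 - 1)) = 11*(7 - 76) = 11*(-69) = -759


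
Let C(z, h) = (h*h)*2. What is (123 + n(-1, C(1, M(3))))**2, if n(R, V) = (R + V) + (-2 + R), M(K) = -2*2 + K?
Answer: 14641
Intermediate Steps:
M(K) = -4 + K
C(z, h) = 2*h**2 (C(z, h) = h**2*2 = 2*h**2)
n(R, V) = -2 + V + 2*R
(123 + n(-1, C(1, M(3))))**2 = (123 + (-2 + 2*(-4 + 3)**2 + 2*(-1)))**2 = (123 + (-2 + 2*(-1)**2 - 2))**2 = (123 + (-2 + 2*1 - 2))**2 = (123 + (-2 + 2 - 2))**2 = (123 - 2)**2 = 121**2 = 14641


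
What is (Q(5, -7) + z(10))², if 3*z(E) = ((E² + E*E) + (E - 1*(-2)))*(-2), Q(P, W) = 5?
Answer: 167281/9 ≈ 18587.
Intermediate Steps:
z(E) = -4/3 - 4*E²/3 - 2*E/3 (z(E) = (((E² + E*E) + (E - 1*(-2)))*(-2))/3 = (((E² + E²) + (E + 2))*(-2))/3 = ((2*E² + (2 + E))*(-2))/3 = ((2 + E + 2*E²)*(-2))/3 = (-4 - 4*E² - 2*E)/3 = -4/3 - 4*E²/3 - 2*E/3)
(Q(5, -7) + z(10))² = (5 + (-4/3 - 4/3*10² - ⅔*10))² = (5 + (-4/3 - 4/3*100 - 20/3))² = (5 + (-4/3 - 400/3 - 20/3))² = (5 - 424/3)² = (-409/3)² = 167281/9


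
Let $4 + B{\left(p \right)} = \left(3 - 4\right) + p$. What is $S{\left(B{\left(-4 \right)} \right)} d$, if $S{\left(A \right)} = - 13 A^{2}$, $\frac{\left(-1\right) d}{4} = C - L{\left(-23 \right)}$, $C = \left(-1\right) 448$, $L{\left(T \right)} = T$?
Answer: $-1790100$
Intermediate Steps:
$C = -448$
$B{\left(p \right)} = -5 + p$ ($B{\left(p \right)} = -4 + \left(\left(3 - 4\right) + p\right) = -4 + \left(-1 + p\right) = -5 + p$)
$d = 1700$ ($d = - 4 \left(-448 - -23\right) = - 4 \left(-448 + 23\right) = \left(-4\right) \left(-425\right) = 1700$)
$S{\left(B{\left(-4 \right)} \right)} d = - 13 \left(-5 - 4\right)^{2} \cdot 1700 = - 13 \left(-9\right)^{2} \cdot 1700 = \left(-13\right) 81 \cdot 1700 = \left(-1053\right) 1700 = -1790100$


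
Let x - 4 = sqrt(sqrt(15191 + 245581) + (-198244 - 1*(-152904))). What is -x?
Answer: -4 - I*sqrt(45340 - 2*sqrt(65193)) ≈ -4.0 - 211.73*I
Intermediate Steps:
x = 4 + sqrt(-45340 + 2*sqrt(65193)) (x = 4 + sqrt(sqrt(15191 + 245581) + (-198244 - 1*(-152904))) = 4 + sqrt(sqrt(260772) + (-198244 + 152904)) = 4 + sqrt(2*sqrt(65193) - 45340) = 4 + sqrt(-45340 + 2*sqrt(65193)) ≈ 4.0 + 211.73*I)
-x = -(4 + sqrt(-45340 + 2*sqrt(65193))) = -4 - sqrt(-45340 + 2*sqrt(65193))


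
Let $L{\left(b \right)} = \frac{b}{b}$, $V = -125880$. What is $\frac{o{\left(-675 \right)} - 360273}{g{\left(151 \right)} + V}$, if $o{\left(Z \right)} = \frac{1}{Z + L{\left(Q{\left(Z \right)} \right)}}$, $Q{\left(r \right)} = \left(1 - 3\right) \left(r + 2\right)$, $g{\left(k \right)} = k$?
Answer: $\frac{242824003}{84741346} \approx 2.8655$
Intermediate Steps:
$Q{\left(r \right)} = -4 - 2 r$ ($Q{\left(r \right)} = - 2 \left(2 + r\right) = -4 - 2 r$)
$L{\left(b \right)} = 1$
$o{\left(Z \right)} = \frac{1}{1 + Z}$ ($o{\left(Z \right)} = \frac{1}{Z + 1} = \frac{1}{1 + Z}$)
$\frac{o{\left(-675 \right)} - 360273}{g{\left(151 \right)} + V} = \frac{\frac{1}{1 - 675} - 360273}{151 - 125880} = \frac{\frac{1}{-674} - 360273}{-125729} = \left(- \frac{1}{674} - 360273\right) \left(- \frac{1}{125729}\right) = \left(- \frac{242824003}{674}\right) \left(- \frac{1}{125729}\right) = \frac{242824003}{84741346}$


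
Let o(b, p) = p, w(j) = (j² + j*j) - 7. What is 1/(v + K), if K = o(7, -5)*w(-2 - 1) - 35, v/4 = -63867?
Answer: -1/255558 ≈ -3.9130e-6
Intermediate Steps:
w(j) = -7 + 2*j² (w(j) = (j² + j²) - 7 = 2*j² - 7 = -7 + 2*j²)
v = -255468 (v = 4*(-63867) = -255468)
K = -90 (K = -5*(-7 + 2*(-2 - 1)²) - 35 = -5*(-7 + 2*(-3)²) - 35 = -5*(-7 + 2*9) - 35 = -5*(-7 + 18) - 35 = -5*11 - 35 = -55 - 35 = -90)
1/(v + K) = 1/(-255468 - 90) = 1/(-255558) = -1/255558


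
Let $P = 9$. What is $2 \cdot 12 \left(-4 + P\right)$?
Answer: $120$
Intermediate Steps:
$2 \cdot 12 \left(-4 + P\right) = 2 \cdot 12 \left(-4 + 9\right) = 2 \cdot 12 \cdot 5 = 2 \cdot 60 = 120$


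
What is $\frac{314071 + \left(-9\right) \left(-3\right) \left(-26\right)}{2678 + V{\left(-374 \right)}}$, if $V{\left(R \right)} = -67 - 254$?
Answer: $\frac{313369}{2357} \approx 132.95$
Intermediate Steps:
$V{\left(R \right)} = -321$
$\frac{314071 + \left(-9\right) \left(-3\right) \left(-26\right)}{2678 + V{\left(-374 \right)}} = \frac{314071 + \left(-9\right) \left(-3\right) \left(-26\right)}{2678 - 321} = \frac{314071 + 27 \left(-26\right)}{2357} = \left(314071 - 702\right) \frac{1}{2357} = 313369 \cdot \frac{1}{2357} = \frac{313369}{2357}$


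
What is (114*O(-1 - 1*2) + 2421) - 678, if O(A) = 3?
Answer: 2085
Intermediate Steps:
(114*O(-1 - 1*2) + 2421) - 678 = (114*3 + 2421) - 678 = (342 + 2421) - 678 = 2763 - 678 = 2085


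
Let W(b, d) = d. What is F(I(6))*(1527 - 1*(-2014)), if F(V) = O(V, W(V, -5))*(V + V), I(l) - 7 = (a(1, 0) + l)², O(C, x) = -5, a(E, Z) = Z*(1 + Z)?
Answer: -1522630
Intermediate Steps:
I(l) = 7 + l² (I(l) = 7 + (0*(1 + 0) + l)² = 7 + (0*1 + l)² = 7 + (0 + l)² = 7 + l²)
F(V) = -10*V (F(V) = -5*(V + V) = -10*V)
F(I(6))*(1527 - 1*(-2014)) = (-10*(7 + 6²))*(1527 - 1*(-2014)) = (-10*(7 + 36))*(1527 + 2014) = -10*43*3541 = -430*3541 = -1522630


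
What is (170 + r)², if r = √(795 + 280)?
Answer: 29975 + 1700*√43 ≈ 41123.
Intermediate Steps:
r = 5*√43 (r = √1075 = 5*√43 ≈ 32.787)
(170 + r)² = (170 + 5*√43)²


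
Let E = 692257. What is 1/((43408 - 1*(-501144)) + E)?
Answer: 1/1236809 ≈ 8.0853e-7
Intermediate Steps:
1/((43408 - 1*(-501144)) + E) = 1/((43408 - 1*(-501144)) + 692257) = 1/((43408 + 501144) + 692257) = 1/(544552 + 692257) = 1/1236809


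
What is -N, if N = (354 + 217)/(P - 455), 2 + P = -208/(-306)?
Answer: 87363/69817 ≈ 1.2513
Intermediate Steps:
P = -202/153 (P = -2 - 208/(-306) = -2 - 208*(-1/306) = -2 + 104/153 = -202/153 ≈ -1.3203)
N = -87363/69817 (N = (354 + 217)/(-202/153 - 455) = 571/(-69817/153) = 571*(-153/69817) = -87363/69817 ≈ -1.2513)
-N = -1*(-87363/69817) = 87363/69817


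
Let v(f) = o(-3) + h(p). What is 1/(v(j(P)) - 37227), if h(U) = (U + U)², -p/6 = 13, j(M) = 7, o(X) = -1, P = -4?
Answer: -1/12892 ≈ -7.7568e-5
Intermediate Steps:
p = -78 (p = -6*13 = -78)
h(U) = 4*U² (h(U) = (2*U)² = 4*U²)
v(f) = 24335 (v(f) = -1 + 4*(-78)² = -1 + 4*6084 = -1 + 24336 = 24335)
1/(v(j(P)) - 37227) = 1/(24335 - 37227) = 1/(-12892) = -1/12892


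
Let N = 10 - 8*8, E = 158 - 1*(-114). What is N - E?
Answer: -326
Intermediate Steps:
E = 272 (E = 158 + 114 = 272)
N = -54 (N = 10 - 64 = -54)
N - E = -54 - 1*272 = -54 - 272 = -326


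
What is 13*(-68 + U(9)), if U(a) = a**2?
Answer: 169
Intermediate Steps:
13*(-68 + U(9)) = 13*(-68 + 9**2) = 13*(-68 + 81) = 13*13 = 169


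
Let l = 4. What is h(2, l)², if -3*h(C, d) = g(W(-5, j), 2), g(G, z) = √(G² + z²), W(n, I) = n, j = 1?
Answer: 29/9 ≈ 3.2222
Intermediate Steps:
h(C, d) = -√29/3 (h(C, d) = -√((-5)² + 2²)/3 = -√(25 + 4)/3 = -√29/3)
h(2, l)² = (-√29/3)² = 29/9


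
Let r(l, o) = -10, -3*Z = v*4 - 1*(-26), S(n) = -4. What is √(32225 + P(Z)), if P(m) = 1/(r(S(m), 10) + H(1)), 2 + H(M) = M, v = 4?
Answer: 3*√433246/11 ≈ 179.51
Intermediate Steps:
H(M) = -2 + M
Z = -14 (Z = -(4*4 - 1*(-26))/3 = -(16 + 26)/3 = -⅓*42 = -14)
P(m) = -1/11 (P(m) = 1/(-10 + (-2 + 1)) = 1/(-10 - 1) = 1/(-11) = -1/11)
√(32225 + P(Z)) = √(32225 - 1/11) = √(354474/11) = 3*√433246/11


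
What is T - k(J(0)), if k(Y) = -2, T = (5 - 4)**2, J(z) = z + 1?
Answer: 3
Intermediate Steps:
J(z) = 1 + z
T = 1 (T = 1**2 = 1)
T - k(J(0)) = 1 - 1*(-2) = 1 + 2 = 3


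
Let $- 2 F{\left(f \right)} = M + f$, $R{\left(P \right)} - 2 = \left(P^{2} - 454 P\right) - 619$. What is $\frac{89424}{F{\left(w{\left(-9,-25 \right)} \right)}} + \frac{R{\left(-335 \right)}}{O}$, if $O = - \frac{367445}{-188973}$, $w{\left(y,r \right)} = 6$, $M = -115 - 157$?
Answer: $\frac{6660488088162}{48870185} \approx 1.3629 \cdot 10^{5}$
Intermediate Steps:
$M = -272$ ($M = -115 - 157 = -272$)
$O = \frac{367445}{188973}$ ($O = \left(-367445\right) \left(- \frac{1}{188973}\right) = \frac{367445}{188973} \approx 1.9444$)
$R{\left(P \right)} = -617 + P^{2} - 454 P$ ($R{\left(P \right)} = 2 - \left(619 - P^{2} + 454 P\right) = -617 + P^{2} - 454 P$)
$F{\left(f \right)} = 136 - \frac{f}{2}$ ($F{\left(f \right)} = - \frac{-272 + f}{2} = 136 - \frac{f}{2}$)
$\frac{89424}{F{\left(w{\left(-9,-25 \right)} \right)}} + \frac{R{\left(-335 \right)}}{O} = \frac{89424}{136 - 3} + \frac{-617 + \left(-335\right)^{2} - -152090}{\frac{367445}{188973}} = \frac{89424}{136 - 3} + \left(-617 + 112225 + 152090\right) \frac{188973}{367445} = \frac{89424}{133} + 263698 \cdot \frac{188973}{367445} = 89424 \cdot \frac{1}{133} + \frac{49831802154}{367445} = \frac{89424}{133} + \frac{49831802154}{367445} = \frac{6660488088162}{48870185}$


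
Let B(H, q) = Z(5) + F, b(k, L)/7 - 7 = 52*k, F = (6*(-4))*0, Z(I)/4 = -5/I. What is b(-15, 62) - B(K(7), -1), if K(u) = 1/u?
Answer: -5407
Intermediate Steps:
K(u) = 1/u
Z(I) = -20/I (Z(I) = 4*(-5/I) = -20/I)
F = 0 (F = -24*0 = 0)
b(k, L) = 49 + 364*k (b(k, L) = 49 + 7*(52*k) = 49 + 364*k)
B(H, q) = -4 (B(H, q) = -20/5 + 0 = -20*⅕ + 0 = -4 + 0 = -4)
b(-15, 62) - B(K(7), -1) = (49 + 364*(-15)) - 1*(-4) = (49 - 5460) + 4 = -5411 + 4 = -5407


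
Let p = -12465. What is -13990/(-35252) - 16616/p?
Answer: 380066291/219708090 ≈ 1.7299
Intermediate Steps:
-13990/(-35252) - 16616/p = -13990/(-35252) - 16616/(-12465) = -13990*(-1/35252) - 16616*(-1/12465) = 6995/17626 + 16616/12465 = 380066291/219708090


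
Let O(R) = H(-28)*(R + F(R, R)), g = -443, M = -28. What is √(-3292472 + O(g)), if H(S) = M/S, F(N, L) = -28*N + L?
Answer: I*√3280954 ≈ 1811.3*I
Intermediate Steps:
F(N, L) = L - 28*N
H(S) = -28/S
O(R) = -26*R (O(R) = (-28/(-28))*(R + (R - 28*R)) = (-28*(-1/28))*(R - 27*R) = 1*(-26*R) = -26*R)
√(-3292472 + O(g)) = √(-3292472 - 26*(-443)) = √(-3292472 + 11518) = √(-3280954) = I*√3280954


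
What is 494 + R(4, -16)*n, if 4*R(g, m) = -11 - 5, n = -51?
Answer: 698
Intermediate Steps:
R(g, m) = -4 (R(g, m) = (-11 - 5)/4 = (1/4)*(-16) = -4)
494 + R(4, -16)*n = 494 - 4*(-51) = 494 + 204 = 698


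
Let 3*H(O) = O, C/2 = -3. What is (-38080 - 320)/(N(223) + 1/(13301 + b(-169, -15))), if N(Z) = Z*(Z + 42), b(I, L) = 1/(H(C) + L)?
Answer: -8682854400/13362325037 ≈ -0.64980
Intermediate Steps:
C = -6 (C = 2*(-3) = -6)
H(O) = O/3
b(I, L) = 1/(-2 + L) (b(I, L) = 1/((⅓)*(-6) + L) = 1/(-2 + L))
N(Z) = Z*(42 + Z)
(-38080 - 320)/(N(223) + 1/(13301 + b(-169, -15))) = (-38080 - 320)/(223*(42 + 223) + 1/(13301 + 1/(-2 - 15))) = -38400/(223*265 + 1/(13301 + 1/(-17))) = -38400/(59095 + 1/(13301 - 1/17)) = -38400/(59095 + 1/(226116/17)) = -38400/(59095 + 17/226116) = -38400/13362325037/226116 = -38400*226116/13362325037 = -8682854400/13362325037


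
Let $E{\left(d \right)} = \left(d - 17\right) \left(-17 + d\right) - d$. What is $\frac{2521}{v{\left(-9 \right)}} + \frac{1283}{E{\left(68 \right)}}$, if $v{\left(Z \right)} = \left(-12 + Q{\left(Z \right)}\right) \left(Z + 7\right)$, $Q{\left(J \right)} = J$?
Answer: $\frac{6439579}{106386} \approx 60.53$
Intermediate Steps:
$E{\left(d \right)} = \left(-17 + d\right)^{2} - d$ ($E{\left(d \right)} = \left(-17 + d\right) \left(-17 + d\right) - d = \left(-17 + d\right)^{2} - d$)
$v{\left(Z \right)} = \left(-12 + Z\right) \left(7 + Z\right)$ ($v{\left(Z \right)} = \left(-12 + Z\right) \left(Z + 7\right) = \left(-12 + Z\right) \left(7 + Z\right)$)
$\frac{2521}{v{\left(-9 \right)}} + \frac{1283}{E{\left(68 \right)}} = \frac{2521}{-84 + \left(-9\right)^{2} - -45} + \frac{1283}{\left(-17 + 68\right)^{2} - 68} = \frac{2521}{-84 + 81 + 45} + \frac{1283}{51^{2} - 68} = \frac{2521}{42} + \frac{1283}{2601 - 68} = 2521 \cdot \frac{1}{42} + \frac{1283}{2533} = \frac{2521}{42} + 1283 \cdot \frac{1}{2533} = \frac{2521}{42} + \frac{1283}{2533} = \frac{6439579}{106386}$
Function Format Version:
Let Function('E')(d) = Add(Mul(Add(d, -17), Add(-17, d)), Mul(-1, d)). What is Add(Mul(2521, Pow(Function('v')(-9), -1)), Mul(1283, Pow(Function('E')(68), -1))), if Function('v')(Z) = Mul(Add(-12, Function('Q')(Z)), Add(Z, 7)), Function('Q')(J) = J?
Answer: Rational(6439579, 106386) ≈ 60.530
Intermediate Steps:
Function('E')(d) = Add(Pow(Add(-17, d), 2), Mul(-1, d)) (Function('E')(d) = Add(Mul(Add(-17, d), Add(-17, d)), Mul(-1, d)) = Add(Pow(Add(-17, d), 2), Mul(-1, d)))
Function('v')(Z) = Mul(Add(-12, Z), Add(7, Z)) (Function('v')(Z) = Mul(Add(-12, Z), Add(Z, 7)) = Mul(Add(-12, Z), Add(7, Z)))
Add(Mul(2521, Pow(Function('v')(-9), -1)), Mul(1283, Pow(Function('E')(68), -1))) = Add(Mul(2521, Pow(Add(-84, Pow(-9, 2), Mul(-5, -9)), -1)), Mul(1283, Pow(Add(Pow(Add(-17, 68), 2), Mul(-1, 68)), -1))) = Add(Mul(2521, Pow(Add(-84, 81, 45), -1)), Mul(1283, Pow(Add(Pow(51, 2), -68), -1))) = Add(Mul(2521, Pow(42, -1)), Mul(1283, Pow(Add(2601, -68), -1))) = Add(Mul(2521, Rational(1, 42)), Mul(1283, Pow(2533, -1))) = Add(Rational(2521, 42), Mul(1283, Rational(1, 2533))) = Add(Rational(2521, 42), Rational(1283, 2533)) = Rational(6439579, 106386)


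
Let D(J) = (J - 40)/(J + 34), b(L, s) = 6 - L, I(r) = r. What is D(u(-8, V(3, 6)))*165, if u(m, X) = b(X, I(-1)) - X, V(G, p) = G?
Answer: -3300/17 ≈ -194.12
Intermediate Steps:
u(m, X) = 6 - 2*X (u(m, X) = (6 - X) - X = 6 - 2*X)
D(J) = (-40 + J)/(34 + J)
D(u(-8, V(3, 6)))*165 = ((-40 + (6 - 2*3))/(34 + (6 - 2*3)))*165 = ((-40 + (6 - 6))/(34 + (6 - 6)))*165 = ((-40 + 0)/(34 + 0))*165 = (-40/34)*165 = ((1/34)*(-40))*165 = -20/17*165 = -3300/17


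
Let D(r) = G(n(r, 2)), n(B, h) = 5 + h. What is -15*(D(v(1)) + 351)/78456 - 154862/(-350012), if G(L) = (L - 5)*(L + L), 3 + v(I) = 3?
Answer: 846669571/2288378456 ≈ 0.36999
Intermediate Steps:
v(I) = 0 (v(I) = -3 + 3 = 0)
G(L) = 2*L*(-5 + L) (G(L) = (-5 + L)*(2*L) = 2*L*(-5 + L))
D(r) = 28 (D(r) = 2*(5 + 2)*(-5 + (5 + 2)) = 2*7*(-5 + 7) = 2*7*2 = 28)
-15*(D(v(1)) + 351)/78456 - 154862/(-350012) = -15*(28 + 351)/78456 - 154862/(-350012) = -15*379*(1/78456) - 154862*(-1/350012) = -5685*1/78456 + 77431/175006 = -1895/26152 + 77431/175006 = 846669571/2288378456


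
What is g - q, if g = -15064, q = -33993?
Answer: 18929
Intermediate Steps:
g - q = -15064 - 1*(-33993) = -15064 + 33993 = 18929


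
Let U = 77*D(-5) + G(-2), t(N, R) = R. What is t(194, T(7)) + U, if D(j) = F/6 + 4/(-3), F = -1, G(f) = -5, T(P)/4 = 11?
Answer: -153/2 ≈ -76.500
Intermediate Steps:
T(P) = 44 (T(P) = 4*11 = 44)
D(j) = -3/2 (D(j) = -1/6 + 4/(-3) = -1*⅙ + 4*(-⅓) = -⅙ - 4/3 = -3/2)
U = -241/2 (U = 77*(-3/2) - 5 = -231/2 - 5 = -241/2 ≈ -120.50)
t(194, T(7)) + U = 44 - 241/2 = -153/2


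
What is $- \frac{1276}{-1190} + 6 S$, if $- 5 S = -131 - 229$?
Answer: $\frac{257678}{595} \approx 433.07$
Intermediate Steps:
$S = 72$ ($S = - \frac{-131 - 229}{5} = \left(- \frac{1}{5}\right) \left(-360\right) = 72$)
$- \frac{1276}{-1190} + 6 S = - \frac{1276}{-1190} + 6 \cdot 72 = \left(-1276\right) \left(- \frac{1}{1190}\right) + 432 = \frac{638}{595} + 432 = \frac{257678}{595}$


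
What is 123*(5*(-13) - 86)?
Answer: -18573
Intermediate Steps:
123*(5*(-13) - 86) = 123*(-65 - 86) = 123*(-151) = -18573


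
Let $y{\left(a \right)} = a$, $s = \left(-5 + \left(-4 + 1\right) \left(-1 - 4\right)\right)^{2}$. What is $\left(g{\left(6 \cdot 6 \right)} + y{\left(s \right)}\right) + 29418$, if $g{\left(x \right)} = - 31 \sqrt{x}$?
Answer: $29332$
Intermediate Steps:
$s = 100$ ($s = \left(-5 - -15\right)^{2} = \left(-5 + 15\right)^{2} = 10^{2} = 100$)
$\left(g{\left(6 \cdot 6 \right)} + y{\left(s \right)}\right) + 29418 = \left(- 31 \sqrt{6 \cdot 6} + 100\right) + 29418 = \left(- 31 \sqrt{36} + 100\right) + 29418 = \left(\left(-31\right) 6 + 100\right) + 29418 = \left(-186 + 100\right) + 29418 = -86 + 29418 = 29332$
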